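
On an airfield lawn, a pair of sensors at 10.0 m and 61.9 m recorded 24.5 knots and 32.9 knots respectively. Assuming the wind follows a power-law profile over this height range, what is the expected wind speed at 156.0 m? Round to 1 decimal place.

38.2 knots

First find α: α = ln(V₂/V₁)/ln(z₂/z₁) = ln(32.9/24.5)/ln(61.9/10.0) = 0.29480/1.82294 = 0.1617
Extrapolate from 61.9 m to 156.0 m: V₃ = 32.9 × (156.0/61.9)^0.1617 = 32.9 × 1.1612 = 38.2045 knots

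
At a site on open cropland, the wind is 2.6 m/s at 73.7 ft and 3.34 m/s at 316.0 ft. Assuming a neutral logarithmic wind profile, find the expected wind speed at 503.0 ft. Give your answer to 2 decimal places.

Log law: V ∝ ln(z/z₀). From the pair, with r = V₁/V₂ = 0.77844,
ln z₀ = (ln z₁ − r·ln z₂)/(1 − r) = (4.3000 − 0.77844×5.7557)/0.22156 = -0.8148 → z₀ = 0.4427 ft
V₃ = V₁ · ln(z₃/z₀)/ln(z₁/z₀) = 2.6 × 7.0353/5.1148 = 3.5763 m/s

3.58 m/s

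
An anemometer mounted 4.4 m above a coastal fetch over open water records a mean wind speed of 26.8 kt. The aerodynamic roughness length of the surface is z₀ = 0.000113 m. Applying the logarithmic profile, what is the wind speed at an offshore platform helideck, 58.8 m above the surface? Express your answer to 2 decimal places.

Log law: V(z) ∝ ln(z/z₀), so V₂/V₁ = ln(z₂/z₀) / ln(z₁/z₀).
ln(58.8/0.000113) = 13.1623, ln(4.4/0.000113) = 10.5697
V₂ = 26.8 × 13.1623/10.5697 = 26.8 × 1.2453 = 33.3735 kt

33.37 kt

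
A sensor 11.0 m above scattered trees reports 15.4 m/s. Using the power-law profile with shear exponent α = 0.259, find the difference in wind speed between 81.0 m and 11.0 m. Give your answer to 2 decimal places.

Power law: V₂ = V₁ · (z₂/z₁)^α = 15.4 × (7.3636)^0.259 = 25.8284 m/s
ΔV = 25.8284 − 15.4 = 10.4284 m/s

10.43 m/s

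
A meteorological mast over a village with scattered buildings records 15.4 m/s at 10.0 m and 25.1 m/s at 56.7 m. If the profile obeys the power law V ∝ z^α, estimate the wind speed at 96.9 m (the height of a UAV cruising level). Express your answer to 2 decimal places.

First find α: α = ln(V₂/V₁)/ln(z₂/z₁) = ln(25.1/15.4)/ln(56.7/10.0) = 0.48850/1.73519 = 0.2815
Extrapolate from 56.7 m to 96.9 m: V₃ = 25.1 × (96.9/56.7)^0.2815 = 25.1 × 1.1628 = 29.1875 m/s

29.19 m/s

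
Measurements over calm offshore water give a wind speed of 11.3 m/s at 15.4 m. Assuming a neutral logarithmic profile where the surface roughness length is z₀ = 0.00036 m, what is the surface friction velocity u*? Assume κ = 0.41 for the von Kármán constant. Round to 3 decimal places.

Log law: V(z) = (u*/κ) · ln(z/z₀) ⇒ u* = κ · V / ln(z/z₀)
u* = 0.41 × 11.3 / ln(15.4/0.00036) = 0.41 × 11.3 / 10.6638
   = 4.6330 / 10.6638 = 0.4345 m/s

u* ≈ 0.434 m/s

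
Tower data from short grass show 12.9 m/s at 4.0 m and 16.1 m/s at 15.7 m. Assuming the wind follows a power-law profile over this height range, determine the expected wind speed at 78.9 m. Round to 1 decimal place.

20.9 m/s

First find α: α = ln(V₂/V₁)/ln(z₂/z₁) = ln(16.1/12.9)/ln(15.7/4.0) = 0.22159/1.36737 = 0.1621
Extrapolate from 15.7 m to 78.9 m: V₃ = 16.1 × (78.9/15.7)^0.1621 = 16.1 × 1.2991 = 20.9150 m/s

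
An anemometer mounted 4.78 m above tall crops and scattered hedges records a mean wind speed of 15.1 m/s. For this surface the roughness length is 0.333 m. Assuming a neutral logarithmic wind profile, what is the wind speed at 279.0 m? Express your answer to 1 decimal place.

Log law: V(z) ∝ ln(z/z₀), so V₂/V₁ = ln(z₂/z₀) / ln(z₁/z₀).
ln(279.0/0.333) = 6.7308, ln(4.78/0.333) = 2.6641
V₂ = 15.1 × 6.7308/2.6641 = 15.1 × 2.5265 = 38.1507 m/s

38.2 m/s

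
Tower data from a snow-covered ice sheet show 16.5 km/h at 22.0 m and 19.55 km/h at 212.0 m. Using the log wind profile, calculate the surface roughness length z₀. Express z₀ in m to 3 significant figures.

z₀ ≈ 0.000105 m

Log law: V(z) ∝ ln(z/z₀). With r = V₁/V₂ = 16.5/19.55 = 0.84399,
r · ln(z₂/z₀) = ln(z₁/z₀) ⇒ ln z₀ = (ln z₁ − r·ln z₂)/(1 − r)
ln z₀ = (3.09104 − 0.84399×5.35659) / 0.15601 = -9.1652
z₀ = exp(-9.1652) = 0.0001046 m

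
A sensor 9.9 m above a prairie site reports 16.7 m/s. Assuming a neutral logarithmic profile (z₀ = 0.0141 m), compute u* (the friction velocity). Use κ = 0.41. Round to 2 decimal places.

u* ≈ 1.04 m/s

Log law: V(z) = (u*/κ) · ln(z/z₀) ⇒ u* = κ · V / ln(z/z₀)
u* = 0.41 × 16.7 / ln(9.9/0.0141) = 0.41 × 16.7 / 6.5541
   = 6.8470 / 6.5541 = 1.0447 m/s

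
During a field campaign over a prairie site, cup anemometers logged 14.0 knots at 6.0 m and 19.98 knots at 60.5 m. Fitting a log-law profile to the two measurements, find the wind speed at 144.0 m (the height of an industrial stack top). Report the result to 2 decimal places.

22.22 knots

Log law: V ∝ ln(z/z₀). From the pair, with r = V₁/V₂ = 0.70070,
ln z₀ = (ln z₁ − r·ln z₂)/(1 − r) = (1.7918 − 0.70070×4.1026)/0.29930 = -3.6183 → z₀ = 0.02683 m
V₃ = V₁ · ln(z₃/z₀)/ln(z₁/z₀) = 14.0 × 8.5881/5.4101 = 22.2240 knots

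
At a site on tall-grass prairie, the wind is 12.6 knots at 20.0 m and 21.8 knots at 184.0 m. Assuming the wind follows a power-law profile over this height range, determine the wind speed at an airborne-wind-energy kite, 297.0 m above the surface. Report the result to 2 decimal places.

24.54 knots

First find α: α = ln(V₂/V₁)/ln(z₂/z₁) = ln(21.8/12.6)/ln(184.0/20.0) = 0.54821/2.21920 = 0.2470
Extrapolate from 184.0 m to 297.0 m: V₃ = 21.8 × (297.0/184.0)^0.2470 = 21.8 × 1.1256 = 24.5371 knots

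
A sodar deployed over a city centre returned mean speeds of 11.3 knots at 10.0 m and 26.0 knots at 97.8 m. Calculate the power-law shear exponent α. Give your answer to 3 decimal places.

α ≈ 0.365

Power law: V₂/V₁ = (z₂/z₁)^α ⇒ α = ln(V₂/V₁) / ln(z₂/z₁)
α = ln(26.0/11.3) / ln(97.8/10.0) = ln(2.3009) / ln(9.7800)
  = 0.83329 / 2.28034 = 0.36543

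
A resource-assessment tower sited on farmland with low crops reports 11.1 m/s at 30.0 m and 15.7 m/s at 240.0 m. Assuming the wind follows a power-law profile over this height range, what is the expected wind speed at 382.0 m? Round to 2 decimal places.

First find α: α = ln(V₂/V₁)/ln(z₂/z₁) = ln(15.7/11.1)/ln(240.0/30.0) = 0.34672/2.07944 = 0.1667
Extrapolate from 240.0 m to 382.0 m: V₃ = 15.7 × (382.0/240.0)^0.1667 = 15.7 × 1.0806 = 16.9651 m/s

16.97 m/s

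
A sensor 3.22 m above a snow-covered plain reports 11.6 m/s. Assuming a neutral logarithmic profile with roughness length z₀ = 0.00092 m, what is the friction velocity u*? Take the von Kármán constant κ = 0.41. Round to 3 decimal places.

u* ≈ 0.583 m/s

Log law: V(z) = (u*/κ) · ln(z/z₀) ⇒ u* = κ · V / ln(z/z₀)
u* = 0.41 × 11.6 / ln(3.22/0.00092) = 0.41 × 11.6 / 8.1605
   = 4.7560 / 8.1605 = 0.5828 m/s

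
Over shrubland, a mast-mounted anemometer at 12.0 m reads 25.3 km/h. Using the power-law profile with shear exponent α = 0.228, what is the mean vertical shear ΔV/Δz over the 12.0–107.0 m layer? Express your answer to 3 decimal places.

Power law: V₂ = V₁ · (z₂/z₁)^α = 25.3 × (8.9167)^0.228 = 41.6646 km/h
ΔV/Δz = (41.6646 − 25.3)/(107.0 − 12.0) = 16.3646/95.0000 = 0.17226 km/h/m

0.172 km/h/m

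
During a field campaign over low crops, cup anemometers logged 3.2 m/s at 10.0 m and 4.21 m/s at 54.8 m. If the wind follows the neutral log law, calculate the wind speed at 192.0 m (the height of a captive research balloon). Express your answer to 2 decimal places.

Log law: V ∝ ln(z/z₀). From the pair, with r = V₁/V₂ = 0.76010,
ln z₀ = (ln z₁ − r·ln z₂)/(1 − r) = (2.3026 − 0.76010×4.0037)/0.23990 = -3.0871 → z₀ = 0.04564 m
V₃ = V₁ · ln(z₃/z₀)/ln(z₁/z₀) = 3.2 × 8.3446/5.3896 = 4.9544 m/s

4.95 m/s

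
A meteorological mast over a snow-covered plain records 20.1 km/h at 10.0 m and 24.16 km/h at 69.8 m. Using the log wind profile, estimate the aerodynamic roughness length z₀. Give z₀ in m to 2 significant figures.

Log law: V(z) ∝ ln(z/z₀). With r = V₁/V₂ = 20.1/24.16 = 0.83195,
r · ln(z₂/z₀) = ln(z₁/z₀) ⇒ ln z₀ = (ln z₁ − r·ln z₂)/(1 − r)
ln z₀ = (2.30259 − 0.83195×4.24563) / 0.16805 = -7.3169
z₀ = exp(-7.3169) = 0.0006642 m

z₀ ≈ 0.00066 m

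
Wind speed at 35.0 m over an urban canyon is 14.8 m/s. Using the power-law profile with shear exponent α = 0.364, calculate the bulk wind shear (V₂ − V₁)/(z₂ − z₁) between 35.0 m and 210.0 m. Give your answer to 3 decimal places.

Power law: V₂ = V₁ · (z₂/z₁)^α = 14.8 × (6.0000)^0.364 = 28.4125 m/s
ΔV/Δz = (28.4125 − 14.8)/(210.0 − 35.0) = 13.6125/175.0000 = 0.07779 m/s/m

0.078 m/s/m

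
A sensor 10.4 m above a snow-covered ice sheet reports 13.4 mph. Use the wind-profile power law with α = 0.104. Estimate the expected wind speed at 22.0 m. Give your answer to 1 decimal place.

14.5 mph

Power-law profile: V₂ = V₁ · (z₂/z₁)^α
V₂ = 13.4 × (22.0/10.4)^0.104 = 13.4 × (2.1154)^0.104
    = 13.4 × 1.0810 = 14.4859 mph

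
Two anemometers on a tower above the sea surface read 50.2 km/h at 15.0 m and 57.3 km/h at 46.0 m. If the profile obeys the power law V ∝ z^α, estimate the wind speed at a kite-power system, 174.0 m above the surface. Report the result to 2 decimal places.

First find α: α = ln(V₂/V₁)/ln(z₂/z₁) = ln(57.3/50.2)/ln(46.0/15.0) = 0.13229/1.12059 = 0.1180
Extrapolate from 46.0 m to 174.0 m: V₃ = 57.3 × (174.0/46.0)^0.1180 = 57.3 × 1.1701 = 67.0444 km/h

67.04 km/h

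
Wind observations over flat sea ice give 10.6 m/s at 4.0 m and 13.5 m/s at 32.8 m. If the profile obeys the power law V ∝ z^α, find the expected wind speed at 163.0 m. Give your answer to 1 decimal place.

16.2 m/s

First find α: α = ln(V₂/V₁)/ln(z₂/z₁) = ln(13.5/10.6)/ln(32.8/4.0) = 0.24184/2.10413 = 0.1149
Extrapolate from 32.8 m to 163.0 m: V₃ = 13.5 × (163.0/32.8)^0.1149 = 13.5 × 1.2023 = 16.2317 m/s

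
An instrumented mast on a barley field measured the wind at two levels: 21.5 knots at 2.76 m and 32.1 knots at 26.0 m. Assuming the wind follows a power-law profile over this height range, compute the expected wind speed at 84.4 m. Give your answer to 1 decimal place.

First find α: α = ln(V₂/V₁)/ln(z₂/z₁) = ln(32.1/21.5)/ln(26.0/2.76) = 0.40080/2.24287 = 0.1787
Extrapolate from 26.0 m to 84.4 m: V₃ = 32.1 × (84.4/26.0)^0.1787 = 32.1 × 1.2342 = 39.6175 knots

39.6 knots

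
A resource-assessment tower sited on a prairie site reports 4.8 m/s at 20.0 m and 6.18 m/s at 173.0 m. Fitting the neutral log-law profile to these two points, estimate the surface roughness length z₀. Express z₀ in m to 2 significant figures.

z₀ ≈ 0.011 m

Log law: V(z) ∝ ln(z/z₀). With r = V₁/V₂ = 4.8/6.18 = 0.77670,
r · ln(z₂/z₀) = ln(z₁/z₀) ⇒ ln z₀ = (ln z₁ − r·ln z₂)/(1 − r)
ln z₀ = (2.99573 − 0.77670×5.15329) / 0.22330 = -4.5088
z₀ = exp(-4.5088) = 0.01101 m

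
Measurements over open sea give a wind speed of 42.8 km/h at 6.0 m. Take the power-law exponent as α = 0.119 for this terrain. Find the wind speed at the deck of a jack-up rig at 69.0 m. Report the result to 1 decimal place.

57.2 km/h

Power-law profile: V₂ = V₁ · (z₂/z₁)^α
V₂ = 42.8 × (69.0/6.0)^0.119 = 42.8 × (11.5000)^0.119
    = 42.8 × 1.3373 = 57.2357 km/h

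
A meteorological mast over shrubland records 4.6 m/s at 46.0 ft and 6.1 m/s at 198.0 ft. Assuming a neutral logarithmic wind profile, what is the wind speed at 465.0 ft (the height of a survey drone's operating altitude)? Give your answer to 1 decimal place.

Log law: V ∝ ln(z/z₀). From the pair, with r = V₁/V₂ = 0.75410,
ln z₀ = (ln z₁ − r·ln z₂)/(1 − r) = (3.8286 − 0.75410×5.2883)/0.24590 = -0.6475 → z₀ = 0.5233 ft
V₃ = V₁ · ln(z₃/z₀)/ln(z₁/z₀) = 4.6 × 6.7896/4.4762 = 6.9774 m/s

7.0 m/s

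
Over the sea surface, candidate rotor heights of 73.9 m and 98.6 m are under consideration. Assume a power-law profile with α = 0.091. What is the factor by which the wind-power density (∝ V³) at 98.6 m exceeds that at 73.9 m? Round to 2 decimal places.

1.08

Speed ratio: V_B/V_A = (z_B/z_A)^α = (98.6/73.9)^0.091 = (1.3342)^0.091 = 1.02659
Power-density ratio: P_B/P_A = (V_B/V_A)³ = (1.02659)³ = 1.08190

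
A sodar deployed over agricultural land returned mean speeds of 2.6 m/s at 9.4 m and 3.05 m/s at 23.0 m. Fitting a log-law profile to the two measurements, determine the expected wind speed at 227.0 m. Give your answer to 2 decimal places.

4.20 m/s

Log law: V ∝ ln(z/z₀). From the pair, with r = V₁/V₂ = 0.85246,
ln z₀ = (ln z₁ − r·ln z₂)/(1 − r) = (2.2407 − 0.85246×3.1355)/0.14754 = -2.9292 → z₀ = 0.05344 m
V₃ = V₁ · ln(z₃/z₀)/ln(z₁/z₀) = 2.6 × 8.3541/5.1699 = 4.2014 m/s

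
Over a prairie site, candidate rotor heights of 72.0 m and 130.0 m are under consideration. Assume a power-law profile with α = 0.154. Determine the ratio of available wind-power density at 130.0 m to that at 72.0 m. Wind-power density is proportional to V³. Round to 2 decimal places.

1.31

Speed ratio: V_B/V_A = (z_B/z_A)^α = (130.0/72.0)^0.154 = (1.8056)^0.154 = 1.09526
Power-density ratio: P_B/P_A = (V_B/V_A)³ = (1.09526)³ = 1.31388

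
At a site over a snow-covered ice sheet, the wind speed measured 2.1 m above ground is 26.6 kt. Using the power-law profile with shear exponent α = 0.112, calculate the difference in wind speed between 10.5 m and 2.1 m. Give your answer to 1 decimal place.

5.3 kt

Power law: V₂ = V₁ · (z₂/z₁)^α = 26.6 × (5.0000)^0.112 = 31.8542 kt
ΔV = 31.8542 − 26.6 = 5.2542 kt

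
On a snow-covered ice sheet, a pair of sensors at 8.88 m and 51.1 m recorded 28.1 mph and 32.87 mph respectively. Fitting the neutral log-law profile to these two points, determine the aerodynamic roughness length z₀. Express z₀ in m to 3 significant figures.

z₀ ≈ 0.000296 m

Log law: V(z) ∝ ln(z/z₀). With r = V₁/V₂ = 28.1/32.87 = 0.85488,
r · ln(z₂/z₀) = ln(z₁/z₀) ⇒ ln z₀ = (ln z₁ − r·ln z₂)/(1 − r)
ln z₀ = (2.18380 − 0.85488×3.93378) / 0.14512 = -8.1253
z₀ = exp(-8.1253) = 0.0002959 m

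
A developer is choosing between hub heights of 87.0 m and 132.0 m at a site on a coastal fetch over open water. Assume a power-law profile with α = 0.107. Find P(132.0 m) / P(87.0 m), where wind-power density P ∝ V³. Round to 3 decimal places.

1.143

Speed ratio: V_B/V_A = (z_B/z_A)^α = (132.0/87.0)^0.107 = (1.5172)^0.107 = 1.04562
Power-density ratio: P_B/P_A = (V_B/V_A)³ = (1.04562)³ = 1.14319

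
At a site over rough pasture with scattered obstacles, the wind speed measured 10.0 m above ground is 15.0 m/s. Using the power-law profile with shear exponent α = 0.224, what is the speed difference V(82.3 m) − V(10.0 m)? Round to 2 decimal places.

Power law: V₂ = V₁ · (z₂/z₁)^α = 15.0 × (8.2300)^0.224 = 24.0514 m/s
ΔV = 24.0514 − 15.0 = 9.0514 m/s

9.05 m/s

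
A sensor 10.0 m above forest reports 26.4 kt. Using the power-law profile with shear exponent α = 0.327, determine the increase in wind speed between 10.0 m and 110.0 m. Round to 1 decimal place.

Power law: V₂ = V₁ · (z₂/z₁)^α = 26.4 × (11.0000)^0.327 = 57.8282 kt
ΔV = 57.8282 − 26.4 = 31.4282 kt

31.4 kt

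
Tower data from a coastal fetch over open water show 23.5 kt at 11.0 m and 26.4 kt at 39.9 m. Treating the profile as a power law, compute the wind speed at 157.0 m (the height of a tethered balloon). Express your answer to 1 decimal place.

First find α: α = ln(V₂/V₁)/ln(z₂/z₁) = ln(26.4/23.5)/ln(39.9/11.0) = 0.11636/1.28848 = 0.0903
Extrapolate from 39.9 m to 157.0 m: V₃ = 26.4 × (157.0/39.9)^0.0903 = 26.4 × 1.1317 = 29.8767 kt

29.9 kt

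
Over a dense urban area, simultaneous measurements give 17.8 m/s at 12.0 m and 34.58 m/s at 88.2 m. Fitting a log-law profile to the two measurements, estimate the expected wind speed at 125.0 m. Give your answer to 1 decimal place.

Log law: V ∝ ln(z/z₀). From the pair, with r = V₁/V₂ = 0.51475,
ln z₀ = (ln z₁ − r·ln z₂)/(1 − r) = (2.4849 − 0.51475×4.4796)/0.48525 = 0.3690 → z₀ = 1.446 m
V₃ = V₁ · ln(z₃/z₀)/ln(z₁/z₀) = 17.8 × 4.4594/2.1160 = 37.5134 m/s

37.5 m/s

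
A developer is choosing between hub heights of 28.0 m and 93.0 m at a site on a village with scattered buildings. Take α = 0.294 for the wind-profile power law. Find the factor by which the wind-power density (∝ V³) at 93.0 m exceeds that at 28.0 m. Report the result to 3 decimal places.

2.883

Speed ratio: V_B/V_A = (z_B/z_A)^α = (93.0/28.0)^0.294 = (3.3214)^0.294 = 1.42321
Power-density ratio: P_B/P_A = (V_B/V_A)³ = (1.42321)³ = 2.88276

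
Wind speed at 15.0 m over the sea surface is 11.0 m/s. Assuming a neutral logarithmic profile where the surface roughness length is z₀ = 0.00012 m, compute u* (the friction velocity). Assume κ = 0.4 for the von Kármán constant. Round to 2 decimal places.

Log law: V(z) = (u*/κ) · ln(z/z₀) ⇒ u* = κ · V / ln(z/z₀)
u* = 0.4 × 11.0 / ln(15.0/0.00012) = 0.4 × 11.0 / 11.7361
   = 4.4000 / 11.7361 = 0.3749 m/s

u* ≈ 0.37 m/s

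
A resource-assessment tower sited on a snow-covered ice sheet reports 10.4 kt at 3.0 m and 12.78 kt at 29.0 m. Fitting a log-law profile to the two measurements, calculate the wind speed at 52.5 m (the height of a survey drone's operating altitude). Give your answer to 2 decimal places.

Log law: V ∝ ln(z/z₀). From the pair, with r = V₁/V₂ = 0.81377,
ln z₀ = (ln z₁ − r·ln z₂)/(1 − r) = (1.0986 − 0.81377×3.3673)/0.18623 = -8.8150 → z₀ = 0.0001485 m
V₃ = V₁ · ln(z₃/z₀)/ln(z₁/z₀) = 10.4 × 12.7758/9.9136 = 13.4026 kt

13.40 kt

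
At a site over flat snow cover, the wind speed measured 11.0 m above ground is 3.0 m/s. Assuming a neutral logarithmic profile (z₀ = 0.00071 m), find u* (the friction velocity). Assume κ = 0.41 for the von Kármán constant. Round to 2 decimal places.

u* ≈ 0.13 m/s

Log law: V(z) = (u*/κ) · ln(z/z₀) ⇒ u* = κ · V / ln(z/z₀)
u* = 0.41 × 3.0 / ln(11.0/0.00071) = 0.41 × 3.0 / 9.6481
   = 1.2300 / 9.6481 = 0.1275 m/s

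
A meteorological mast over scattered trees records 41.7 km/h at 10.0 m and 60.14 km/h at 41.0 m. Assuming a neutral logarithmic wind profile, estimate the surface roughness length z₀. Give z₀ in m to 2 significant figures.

z₀ ≈ 0.41 m

Log law: V(z) ∝ ln(z/z₀). With r = V₁/V₂ = 41.7/60.14 = 0.69338,
r · ln(z₂/z₀) = ln(z₁/z₀) ⇒ ln z₀ = (ln z₁ − r·ln z₂)/(1 − r)
ln z₀ = (2.30259 − 0.69338×3.71357) / 0.30662 = -0.8882
z₀ = exp(-0.8882) = 0.4114 m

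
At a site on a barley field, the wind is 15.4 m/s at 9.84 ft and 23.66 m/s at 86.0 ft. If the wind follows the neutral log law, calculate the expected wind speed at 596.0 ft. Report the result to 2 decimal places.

Log law: V ∝ ln(z/z₀). From the pair, with r = V₁/V₂ = 0.65089,
ln z₀ = (ln z₁ − r·ln z₂)/(1 − r) = (2.2865 − 0.65089×4.4543)/0.34911 = -1.7554 → z₀ = 0.1728 ft
V₃ = V₁ · ln(z₃/z₀)/ln(z₁/z₀) = 15.4 × 8.1456/4.0418 = 31.0361 m/s

31.04 m/s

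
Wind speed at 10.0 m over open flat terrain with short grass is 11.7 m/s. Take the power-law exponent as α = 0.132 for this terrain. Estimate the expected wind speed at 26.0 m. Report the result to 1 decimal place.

13.3 m/s

Power-law profile: V₂ = V₁ · (z₂/z₁)^α
V₂ = 11.7 × (26.0/10.0)^0.132 = 11.7 × (2.6000)^0.132
    = 11.7 × 1.1344 = 13.2728 m/s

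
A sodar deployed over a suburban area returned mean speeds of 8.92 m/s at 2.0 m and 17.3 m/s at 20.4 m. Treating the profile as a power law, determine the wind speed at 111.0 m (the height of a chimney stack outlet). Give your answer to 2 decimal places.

28.05 m/s

First find α: α = ln(V₂/V₁)/ln(z₂/z₁) = ln(17.3/8.92)/ln(20.4/2.0) = 0.66241/2.32239 = 0.2852
Extrapolate from 20.4 m to 111.0 m: V₃ = 17.3 × (111.0/20.4)^0.2852 = 17.3 × 1.6212 = 28.0470 m/s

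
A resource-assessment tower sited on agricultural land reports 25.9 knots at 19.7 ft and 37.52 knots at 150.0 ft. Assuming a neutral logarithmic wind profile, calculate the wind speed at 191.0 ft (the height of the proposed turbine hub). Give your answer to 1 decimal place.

38.9 knots

Log law: V ∝ ln(z/z₀). From the pair, with r = V₁/V₂ = 0.69030,
ln z₀ = (ln z₁ − r·ln z₂)/(1 − r) = (2.9806 − 0.69030×5.0106)/0.30970 = -1.5441 → z₀ = 0.2135 ft
V₃ = V₁ · ln(z₃/z₀)/ln(z₁/z₀) = 25.9 × 6.7964/4.5247 = 38.9032 knots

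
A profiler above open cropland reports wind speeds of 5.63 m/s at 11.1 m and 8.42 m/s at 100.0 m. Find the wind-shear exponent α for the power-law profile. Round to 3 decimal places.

Power law: V₂/V₁ = (z₂/z₁)^α ⇒ α = ln(V₂/V₁) / ln(z₂/z₁)
α = ln(8.42/5.63) / ln(100.0/11.1) = ln(1.4956) / ln(9.0090)
  = 0.40250 / 2.19823 = 0.18310

α ≈ 0.183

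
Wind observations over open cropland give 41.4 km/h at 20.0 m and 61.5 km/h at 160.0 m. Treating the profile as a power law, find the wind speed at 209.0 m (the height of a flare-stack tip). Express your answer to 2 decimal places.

First find α: α = ln(V₂/V₁)/ln(z₂/z₁) = ln(61.5/41.4)/ln(160.0/20.0) = 0.39576/2.07944 = 0.1903
Extrapolate from 160.0 m to 209.0 m: V₃ = 61.5 × (209.0/160.0)^0.1903 = 61.5 × 1.0522 = 64.7079 km/h

64.71 km/h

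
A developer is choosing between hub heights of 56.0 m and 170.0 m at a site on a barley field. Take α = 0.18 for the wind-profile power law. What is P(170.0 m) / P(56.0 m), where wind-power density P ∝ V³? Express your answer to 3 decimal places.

1.821

Speed ratio: V_B/V_A = (z_B/z_A)^α = (170.0/56.0)^0.18 = (3.0357)^0.18 = 1.22126
Power-density ratio: P_B/P_A = (V_B/V_A)³ = (1.22126)³ = 1.82147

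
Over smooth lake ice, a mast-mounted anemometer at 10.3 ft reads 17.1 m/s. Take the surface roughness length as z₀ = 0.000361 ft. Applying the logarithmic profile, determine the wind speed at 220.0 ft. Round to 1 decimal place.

22.2 m/s

Log law: V(z) ∝ ln(z/z₀), so V₂/V₁ = ln(z₂/z₀) / ln(z₁/z₀).
ln(220.0/0.000361) = 13.3203, ln(10.3/0.000361) = 10.2588
V₂ = 17.1 × 13.3203/10.2588 = 17.1 × 1.2984 = 22.2031 m/s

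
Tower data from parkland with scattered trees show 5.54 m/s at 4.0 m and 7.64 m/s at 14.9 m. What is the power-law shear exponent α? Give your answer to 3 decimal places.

α ≈ 0.244

Power law: V₂/V₁ = (z₂/z₁)^α ⇒ α = ln(V₂/V₁) / ln(z₂/z₁)
α = ln(7.64/5.54) / ln(14.9/4.0) = ln(1.3791) / ln(3.7250)
  = 0.32140 / 1.31507 = 0.24440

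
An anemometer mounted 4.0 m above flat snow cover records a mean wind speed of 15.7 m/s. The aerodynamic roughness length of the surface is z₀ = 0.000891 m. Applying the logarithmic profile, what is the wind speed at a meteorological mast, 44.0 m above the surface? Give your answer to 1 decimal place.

20.2 m/s

Log law: V(z) ∝ ln(z/z₀), so V₂/V₁ = ln(z₂/z₀) / ln(z₁/z₀).
ln(44.0/0.000891) = 10.8074, ln(4.0/0.000891) = 8.4095
V₂ = 15.7 × 10.8074/8.4095 = 15.7 × 1.2851 = 20.1767 m/s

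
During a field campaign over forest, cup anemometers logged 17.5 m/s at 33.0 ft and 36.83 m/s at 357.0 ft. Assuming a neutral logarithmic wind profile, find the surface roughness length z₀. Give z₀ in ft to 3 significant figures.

Log law: V(z) ∝ ln(z/z₀). With r = V₁/V₂ = 17.5/36.83 = 0.47516,
r · ln(z₂/z₀) = ln(z₁/z₀) ⇒ ln z₀ = (ln z₁ − r·ln z₂)/(1 − r)
ln z₀ = (3.49651 − 0.47516×5.87774) / 0.52484 = 1.3407
z₀ = exp(1.3407) = 3.822 ft

z₀ ≈ 3.82 ft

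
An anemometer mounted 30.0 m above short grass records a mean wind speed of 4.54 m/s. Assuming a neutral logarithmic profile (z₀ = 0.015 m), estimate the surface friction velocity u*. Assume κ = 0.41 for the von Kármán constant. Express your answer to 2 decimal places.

Log law: V(z) = (u*/κ) · ln(z/z₀) ⇒ u* = κ · V / ln(z/z₀)
u* = 0.41 × 4.54 / ln(30.0/0.015) = 0.41 × 4.54 / 7.6009
   = 1.8614 / 7.6009 = 0.2449 m/s

u* ≈ 0.24 m/s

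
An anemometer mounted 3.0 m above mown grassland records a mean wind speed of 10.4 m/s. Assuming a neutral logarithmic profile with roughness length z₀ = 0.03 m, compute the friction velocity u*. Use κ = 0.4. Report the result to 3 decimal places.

u* ≈ 0.903 m/s

Log law: V(z) = (u*/κ) · ln(z/z₀) ⇒ u* = κ · V / ln(z/z₀)
u* = 0.4 × 10.4 / ln(3.0/0.03) = 0.4 × 10.4 / 4.6052
   = 4.1600 / 4.6052 = 0.9033 m/s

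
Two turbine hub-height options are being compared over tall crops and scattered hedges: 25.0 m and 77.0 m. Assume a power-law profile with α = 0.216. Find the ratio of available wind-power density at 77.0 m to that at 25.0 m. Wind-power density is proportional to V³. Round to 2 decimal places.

2.07

Speed ratio: V_B/V_A = (z_B/z_A)^α = (77.0/25.0)^0.216 = (3.0800)^0.216 = 1.27505
Power-density ratio: P_B/P_A = (V_B/V_A)³ = (1.27505)³ = 2.07291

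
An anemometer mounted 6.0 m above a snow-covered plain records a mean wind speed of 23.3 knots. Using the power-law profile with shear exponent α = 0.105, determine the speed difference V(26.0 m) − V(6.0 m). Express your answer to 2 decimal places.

Power law: V₂ = V₁ · (z₂/z₁)^α = 23.3 × (4.3333)^0.105 = 27.1783 knots
ΔV = 27.1783 − 23.3 = 3.8783 knots

3.88 knots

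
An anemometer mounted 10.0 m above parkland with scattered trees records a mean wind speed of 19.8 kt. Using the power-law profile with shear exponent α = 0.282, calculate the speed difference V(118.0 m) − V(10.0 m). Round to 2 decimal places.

19.91 kt

Power law: V₂ = V₁ · (z₂/z₁)^α = 19.8 × (11.8000)^0.282 = 39.7133 kt
ΔV = 39.7133 − 19.8 = 19.9133 kt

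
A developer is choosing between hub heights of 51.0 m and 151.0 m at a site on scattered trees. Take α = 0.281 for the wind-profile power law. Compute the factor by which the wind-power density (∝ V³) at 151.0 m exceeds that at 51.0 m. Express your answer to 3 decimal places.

Speed ratio: V_B/V_A = (z_B/z_A)^α = (151.0/51.0)^0.281 = (2.9608)^0.281 = 1.35664
Power-density ratio: P_B/P_A = (V_B/V_A)³ = (1.35664)³ = 2.49687

2.497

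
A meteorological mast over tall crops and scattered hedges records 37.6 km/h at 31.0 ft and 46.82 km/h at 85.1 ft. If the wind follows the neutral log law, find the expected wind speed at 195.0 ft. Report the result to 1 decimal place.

Log law: V ∝ ln(z/z₀). From the pair, with r = V₁/V₂ = 0.80308,
ln z₀ = (ln z₁ − r·ln z₂)/(1 − r) = (3.4340 − 0.80308×4.4438)/0.19692 = -0.6842 → z₀ = 0.5045 ft
V₃ = V₁ · ln(z₃/z₀)/ln(z₁/z₀) = 37.6 × 5.9572/4.1182 = 54.3905 km/h

54.4 km/h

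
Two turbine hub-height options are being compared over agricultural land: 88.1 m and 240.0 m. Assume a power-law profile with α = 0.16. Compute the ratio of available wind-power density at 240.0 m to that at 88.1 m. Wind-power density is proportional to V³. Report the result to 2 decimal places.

1.62

Speed ratio: V_B/V_A = (z_B/z_A)^α = (240.0/88.1)^0.16 = (2.7242)^0.16 = 1.17392
Power-density ratio: P_B/P_A = (V_B/V_A)³ = (1.17392)³ = 1.61776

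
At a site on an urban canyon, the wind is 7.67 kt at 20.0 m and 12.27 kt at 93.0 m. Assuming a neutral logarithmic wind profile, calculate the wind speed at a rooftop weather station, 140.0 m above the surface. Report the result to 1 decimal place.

Log law: V ∝ ln(z/z₀). From the pair, with r = V₁/V₂ = 0.62510,
ln z₀ = (ln z₁ − r·ln z₂)/(1 − r) = (2.9957 − 0.62510×4.5326)/0.37490 = 0.4332 → z₀ = 1.542 m
V₃ = V₁ · ln(z₃/z₀)/ln(z₁/z₀) = 7.67 × 4.5085/2.5626 = 13.4943 kt

13.5 kt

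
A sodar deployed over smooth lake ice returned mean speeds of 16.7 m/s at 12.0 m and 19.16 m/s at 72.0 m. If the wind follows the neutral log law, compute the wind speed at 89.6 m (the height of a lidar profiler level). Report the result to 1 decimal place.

19.5 m/s

Log law: V ∝ ln(z/z₀). From the pair, with r = V₁/V₂ = 0.87161,
ln z₀ = (ln z₁ − r·ln z₂)/(1 − r) = (2.4849 − 0.87161×4.2767)/0.12839 = -9.6787 → z₀ = 0.00006261 m
V₃ = V₁ · ln(z₃/z₀)/ln(z₁/z₀) = 16.7 × 14.1740/12.1636 = 19.4602 m/s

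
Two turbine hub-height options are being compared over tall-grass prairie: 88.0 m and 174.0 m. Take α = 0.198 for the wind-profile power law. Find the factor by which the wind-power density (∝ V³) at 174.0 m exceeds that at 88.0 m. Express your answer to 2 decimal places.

1.50

Speed ratio: V_B/V_A = (z_B/z_A)^α = (174.0/88.0)^0.198 = (1.9773)^0.198 = 1.14451
Power-density ratio: P_B/P_A = (V_B/V_A)³ = (1.14451)³ = 1.49921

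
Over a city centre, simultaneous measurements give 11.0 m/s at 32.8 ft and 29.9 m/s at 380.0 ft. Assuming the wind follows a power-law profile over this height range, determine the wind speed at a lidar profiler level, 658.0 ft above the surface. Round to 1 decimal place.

37.4 m/s

First find α: α = ln(V₂/V₁)/ln(z₂/z₁) = ln(29.9/11.0)/ln(380.0/32.8) = 0.99996/2.44974 = 0.4082
Extrapolate from 380.0 ft to 658.0 ft: V₃ = 29.9 × (658.0/380.0)^0.4082 = 29.9 × 1.2512 = 37.4112 m/s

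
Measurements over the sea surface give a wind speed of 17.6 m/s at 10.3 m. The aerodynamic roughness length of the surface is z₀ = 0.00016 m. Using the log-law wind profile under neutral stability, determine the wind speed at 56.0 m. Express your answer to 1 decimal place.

20.3 m/s

Log law: V(z) ∝ ln(z/z₀), so V₂/V₁ = ln(z₂/z₀) / ln(z₁/z₀).
ln(56.0/0.00016) = 12.7657, ln(10.3/0.00016) = 11.0725
V₂ = 17.6 × 12.7657/11.0725 = 17.6 × 1.1529 = 20.2914 m/s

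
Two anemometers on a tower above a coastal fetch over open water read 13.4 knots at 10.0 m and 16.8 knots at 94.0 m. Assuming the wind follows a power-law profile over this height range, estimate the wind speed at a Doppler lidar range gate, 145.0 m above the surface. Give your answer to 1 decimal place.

First find α: α = ln(V₂/V₁)/ln(z₂/z₁) = ln(16.8/13.4)/ln(94.0/10.0) = 0.22612/2.24071 = 0.1009
Extrapolate from 94.0 m to 145.0 m: V₃ = 16.8 × (145.0/94.0)^0.1009 = 16.8 × 1.0447 = 17.5512 knots

17.6 knots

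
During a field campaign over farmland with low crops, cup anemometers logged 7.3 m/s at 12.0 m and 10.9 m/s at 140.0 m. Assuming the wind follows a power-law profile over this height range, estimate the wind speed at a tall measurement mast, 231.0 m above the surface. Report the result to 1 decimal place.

First find α: α = ln(V₂/V₁)/ln(z₂/z₁) = ln(10.9/7.3)/ln(140.0/12.0) = 0.40089/2.45674 = 0.1632
Extrapolate from 140.0 m to 231.0 m: V₃ = 10.9 × (231.0/140.0)^0.1632 = 10.9 × 1.0851 = 11.8281 m/s

11.8 m/s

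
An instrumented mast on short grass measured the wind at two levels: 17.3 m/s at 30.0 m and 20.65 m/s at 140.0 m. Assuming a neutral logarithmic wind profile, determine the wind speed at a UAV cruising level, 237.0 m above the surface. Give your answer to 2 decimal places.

Log law: V ∝ ln(z/z₀). From the pair, with r = V₁/V₂ = 0.83777,
ln z₀ = (ln z₁ − r·ln z₂)/(1 − r) = (3.4012 − 0.83777×4.9416)/0.16223 = -4.5539 → z₀ = 0.01053 m
V₃ = V₁ · ln(z₃/z₀)/ln(z₁/z₀) = 17.3 × 10.0220/7.9551 = 21.7948 m/s

21.79 m/s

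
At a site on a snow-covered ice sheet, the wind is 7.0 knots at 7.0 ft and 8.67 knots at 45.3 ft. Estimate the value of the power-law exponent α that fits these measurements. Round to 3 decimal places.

α ≈ 0.115

Power law: V₂/V₁ = (z₂/z₁)^α ⇒ α = ln(V₂/V₁) / ln(z₂/z₁)
α = ln(8.67/7.0) / ln(45.3/7.0) = ln(1.2386) / ln(6.4714)
  = 0.21396 / 1.86740 = 0.11458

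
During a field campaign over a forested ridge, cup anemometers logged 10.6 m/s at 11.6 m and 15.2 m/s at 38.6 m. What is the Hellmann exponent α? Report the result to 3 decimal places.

α ≈ 0.300

Power law: V₂/V₁ = (z₂/z₁)^α ⇒ α = ln(V₂/V₁) / ln(z₂/z₁)
α = ln(15.2/10.6) / ln(38.6/11.6) = ln(1.4340) / ln(3.3276)
  = 0.36044 / 1.20225 = 0.29981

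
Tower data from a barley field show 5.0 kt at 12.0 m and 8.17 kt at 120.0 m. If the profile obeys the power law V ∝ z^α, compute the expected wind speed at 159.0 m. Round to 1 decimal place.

8.7 kt

First find α: α = ln(V₂/V₁)/ln(z₂/z₁) = ln(8.17/5.0)/ln(120.0/12.0) = 0.49103/2.30259 = 0.2133
Extrapolate from 120.0 m to 159.0 m: V₃ = 8.17 × (159.0/120.0)^0.2133 = 8.17 × 1.0618 = 8.6753 kt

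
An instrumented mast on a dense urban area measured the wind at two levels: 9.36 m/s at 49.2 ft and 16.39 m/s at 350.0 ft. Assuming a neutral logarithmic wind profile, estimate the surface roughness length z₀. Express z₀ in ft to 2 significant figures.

z₀ ≈ 3.6 ft

Log law: V(z) ∝ ln(z/z₀). With r = V₁/V₂ = 9.36/16.39 = 0.57108,
r · ln(z₂/z₀) = ln(z₁/z₀) ⇒ ln z₀ = (ln z₁ − r·ln z₂)/(1 − r)
ln z₀ = (3.89589 − 0.57108×5.85793) / 0.42892 = 1.2836
z₀ = exp(1.2836) = 3.609 ft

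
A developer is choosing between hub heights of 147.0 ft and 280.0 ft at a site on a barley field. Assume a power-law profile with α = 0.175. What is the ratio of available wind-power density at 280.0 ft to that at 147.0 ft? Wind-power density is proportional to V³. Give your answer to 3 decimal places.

1.403

Speed ratio: V_B/V_A = (z_B/z_A)^α = (280.0/147.0)^0.175 = (1.9048)^0.175 = 1.11937
Power-density ratio: P_B/P_A = (V_B/V_A)³ = (1.11937)³ = 1.40254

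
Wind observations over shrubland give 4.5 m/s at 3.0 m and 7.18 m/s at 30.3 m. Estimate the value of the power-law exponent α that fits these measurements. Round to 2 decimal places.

Power law: V₂/V₁ = (z₂/z₁)^α ⇒ α = ln(V₂/V₁) / ln(z₂/z₁)
α = ln(7.18/4.5) / ln(30.3/3.0) = ln(1.5956) / ln(10.1000)
  = 0.46722 / 2.31254 = 0.20204

α ≈ 0.20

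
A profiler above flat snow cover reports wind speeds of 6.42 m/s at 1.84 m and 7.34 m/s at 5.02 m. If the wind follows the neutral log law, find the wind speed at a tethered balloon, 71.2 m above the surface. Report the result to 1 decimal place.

9.8 m/s

Log law: V ∝ ln(z/z₀). From the pair, with r = V₁/V₂ = 0.87466,
ln z₀ = (ln z₁ − r·ln z₂)/(1 − r) = (0.6098 − 0.87466×1.6134)/0.12534 = -6.3941 → z₀ = 0.001671 m
V₃ = V₁ · ln(z₃/z₀)/ln(z₁/z₀) = 6.42 × 10.6596/7.0038 = 9.7710 m/s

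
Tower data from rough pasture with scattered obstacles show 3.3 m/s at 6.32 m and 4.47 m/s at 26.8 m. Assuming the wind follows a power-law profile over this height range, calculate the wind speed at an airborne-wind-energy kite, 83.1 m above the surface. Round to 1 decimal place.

First find α: α = ln(V₂/V₁)/ln(z₂/z₁) = ln(4.47/3.3)/ln(26.8/6.32) = 0.30347/1.44468 = 0.2101
Extrapolate from 26.8 m to 83.1 m: V₃ = 4.47 × (83.1/26.8)^0.2101 = 4.47 × 1.2683 = 5.6695 m/s

5.7 m/s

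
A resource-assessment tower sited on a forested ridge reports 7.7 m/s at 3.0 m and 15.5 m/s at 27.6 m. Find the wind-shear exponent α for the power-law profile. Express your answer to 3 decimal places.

α ≈ 0.315

Power law: V₂/V₁ = (z₂/z₁)^α ⇒ α = ln(V₂/V₁) / ln(z₂/z₁)
α = ln(15.5/7.7) / ln(27.6/3.0) = ln(2.0130) / ln(9.2000)
  = 0.69962 / 2.21920 = 0.31526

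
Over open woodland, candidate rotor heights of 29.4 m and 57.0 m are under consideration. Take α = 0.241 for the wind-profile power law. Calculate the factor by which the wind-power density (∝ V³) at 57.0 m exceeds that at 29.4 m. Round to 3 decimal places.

Speed ratio: V_B/V_A = (z_B/z_A)^α = (57.0/29.4)^0.241 = (1.9388)^0.241 = 1.17299
Power-density ratio: P_B/P_A = (V_B/V_A)³ = (1.17299)³ = 1.61392

1.614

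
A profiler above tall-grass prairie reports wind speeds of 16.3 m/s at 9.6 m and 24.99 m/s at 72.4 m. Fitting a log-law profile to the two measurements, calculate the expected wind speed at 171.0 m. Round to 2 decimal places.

28.69 m/s

Log law: V ∝ ln(z/z₀). From the pair, with r = V₁/V₂ = 0.65226,
ln z₀ = (ln z₁ − r·ln z₂)/(1 − r) = (2.2618 − 0.65226×4.2822)/0.34774 = -1.5280 → z₀ = 0.2170 m
V₃ = V₁ · ln(z₃/z₀)/ln(z₁/z₀) = 16.3 × 6.6697/3.7898 = 28.6866 m/s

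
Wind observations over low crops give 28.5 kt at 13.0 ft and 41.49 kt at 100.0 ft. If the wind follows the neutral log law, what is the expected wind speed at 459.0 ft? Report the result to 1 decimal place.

Log law: V ∝ ln(z/z₀). From the pair, with r = V₁/V₂ = 0.68691,
ln z₀ = (ln z₁ − r·ln z₂)/(1 − r) = (2.5649 − 0.68691×4.6052)/0.31309 = -1.9113 → z₀ = 0.1479 ft
V₃ = V₁ · ln(z₃/z₀)/ln(z₁/z₀) = 28.5 × 8.0403/4.4762 = 51.1925 kt

51.2 kt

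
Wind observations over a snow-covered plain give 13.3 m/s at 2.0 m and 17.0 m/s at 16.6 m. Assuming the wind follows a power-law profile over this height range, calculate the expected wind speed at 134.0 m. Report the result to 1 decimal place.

First find α: α = ln(V₂/V₁)/ln(z₂/z₁) = ln(17.0/13.3)/ln(16.6/2.0) = 0.24545/2.11626 = 0.1160
Extrapolate from 16.6 m to 134.0 m: V₃ = 17.0 × (134.0/16.6)^0.1160 = 17.0 × 1.2741 = 21.6593 m/s

21.7 m/s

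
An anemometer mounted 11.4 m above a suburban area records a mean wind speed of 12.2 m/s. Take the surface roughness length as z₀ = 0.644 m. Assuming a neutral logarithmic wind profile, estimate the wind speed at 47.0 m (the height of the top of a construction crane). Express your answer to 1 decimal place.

Log law: V(z) ∝ ln(z/z₀), so V₂/V₁ = ln(z₂/z₀) / ln(z₁/z₀).
ln(47.0/0.644) = 4.2902, ln(11.4/0.644) = 2.8737
V₂ = 12.2 × 4.2902/2.8737 = 12.2 × 1.4929 = 18.2138 m/s

18.2 m/s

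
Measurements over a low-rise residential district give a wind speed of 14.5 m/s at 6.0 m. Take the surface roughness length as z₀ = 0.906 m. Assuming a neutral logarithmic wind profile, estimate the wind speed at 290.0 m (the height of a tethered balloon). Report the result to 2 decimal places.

Log law: V(z) ∝ ln(z/z₀), so V₂/V₁ = ln(z₂/z₀) / ln(z₁/z₀).
ln(290.0/0.906) = 5.7686, ln(6.0/0.906) = 1.8905
V₂ = 14.5 × 5.7686/1.8905 = 14.5 × 3.0514 = 44.2453 m/s

44.25 m/s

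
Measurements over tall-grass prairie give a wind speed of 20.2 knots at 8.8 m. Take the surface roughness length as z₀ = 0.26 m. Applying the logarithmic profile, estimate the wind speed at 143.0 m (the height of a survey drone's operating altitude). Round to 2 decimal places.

36.19 knots

Log law: V(z) ∝ ln(z/z₀), so V₂/V₁ = ln(z₂/z₀) / ln(z₁/z₀).
ln(143.0/0.26) = 6.3099, ln(8.8/0.26) = 3.5218
V₂ = 20.2 × 6.3099/3.5218 = 20.2 × 1.7917 = 36.1916 knots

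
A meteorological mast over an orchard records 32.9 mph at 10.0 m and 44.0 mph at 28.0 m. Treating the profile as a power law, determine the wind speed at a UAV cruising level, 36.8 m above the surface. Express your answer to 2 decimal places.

First find α: α = ln(V₂/V₁)/ln(z₂/z₁) = ln(44.0/32.9)/ln(28.0/10.0) = 0.29072/1.02962 = 0.2824
Extrapolate from 28.0 m to 36.8 m: V₃ = 44.0 × (36.8/28.0)^0.2824 = 44.0 × 1.0802 = 47.5297 mph

47.53 mph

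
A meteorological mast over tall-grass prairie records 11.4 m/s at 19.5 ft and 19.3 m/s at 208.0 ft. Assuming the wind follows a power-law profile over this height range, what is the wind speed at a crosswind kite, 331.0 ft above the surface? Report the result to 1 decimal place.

21.4 m/s

First find α: α = ln(V₂/V₁)/ln(z₂/z₁) = ln(19.3/11.4)/ln(208.0/19.5) = 0.52649/2.36712 = 0.2224
Extrapolate from 208.0 ft to 331.0 ft: V₃ = 19.3 × (331.0/208.0)^0.2224 = 19.3 × 1.1089 = 21.4010 m/s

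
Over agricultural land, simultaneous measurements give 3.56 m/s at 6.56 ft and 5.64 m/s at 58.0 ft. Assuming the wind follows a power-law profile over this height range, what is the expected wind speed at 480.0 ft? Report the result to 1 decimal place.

8.8 m/s

First find α: α = ln(V₂/V₁)/ln(z₂/z₁) = ln(5.64/3.56)/ln(58.0/6.56) = 0.46012/2.17945 = 0.2111
Extrapolate from 58.0 ft to 480.0 ft: V₃ = 5.64 × (480.0/58.0)^0.2111 = 5.64 × 1.5623 = 8.8114 m/s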